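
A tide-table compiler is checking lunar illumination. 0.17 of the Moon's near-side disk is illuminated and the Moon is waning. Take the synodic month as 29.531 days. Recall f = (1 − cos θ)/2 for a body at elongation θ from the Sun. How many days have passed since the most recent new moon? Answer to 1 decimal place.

From f = (1 − cos θ)/2: cos θ = 1 − 2×0.17 = 0.660; arccos → 48.7°.
Since the Moon is past full (waning), take the reflex angle: θ = 360° − 48.7° = 311.3°.
At 360°/29.531 d per day, 311.3° corresponds to 25.54 days.

25.5 days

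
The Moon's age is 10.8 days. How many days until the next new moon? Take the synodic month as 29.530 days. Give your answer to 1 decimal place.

The next new moon completes the synodic month: 29.530 − 10.8 = 18.730 days.

18.7 days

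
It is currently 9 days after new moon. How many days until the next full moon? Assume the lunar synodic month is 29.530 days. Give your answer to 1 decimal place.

5.8 days

Full moon is 0.5 of the way through the cycle: age 0.5 × 29.530 = 14.765 d.
That is 14.765 − 9 = 5.765 days ahead.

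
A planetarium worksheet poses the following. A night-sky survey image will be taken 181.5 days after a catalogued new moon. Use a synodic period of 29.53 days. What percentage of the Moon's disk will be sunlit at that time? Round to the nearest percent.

181.5/29.53 = 6.146 lunations, so 6 complete cycles and 4.32 d into the next.
The Moon has covered 4.32/29.53 of its cycle, so θ ≈ 360° × 4.32/29.53 = 52.7°.
With cos θ = 0.606, the lit fraction is (1 − 0.606)/2 ≈ 0.197, so 20%.

20%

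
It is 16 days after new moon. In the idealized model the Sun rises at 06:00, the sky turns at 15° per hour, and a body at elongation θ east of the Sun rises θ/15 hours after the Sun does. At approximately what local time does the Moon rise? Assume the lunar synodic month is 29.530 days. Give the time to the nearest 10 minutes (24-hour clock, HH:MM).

Phase angle: θ = 360°·(16 d)/(29.530 d) = 195.1°.
At 15° of sky rotation per hour, 195.1° corresponds to a 13.00 h lag.
06:00 + 13.004 h ≈ 19:00 → 19:00 to the nearest ten minutes.

19:00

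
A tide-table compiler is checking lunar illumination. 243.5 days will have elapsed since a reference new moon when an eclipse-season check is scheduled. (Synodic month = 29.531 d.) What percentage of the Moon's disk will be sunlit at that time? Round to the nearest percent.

243.5 d spans 8 complete synodic months (8 × 29.531 = 236.25 d) plus 7.25 d.
The Moon has covered 7.25/29.531 of its cycle, so θ ≈ 360° × 7.25/29.531 = 88.4°.
Illuminated fraction = (1 − cos 88.4°)/2 = (1 − 0.028)/2 ≈ 0.486, so 49%.

49%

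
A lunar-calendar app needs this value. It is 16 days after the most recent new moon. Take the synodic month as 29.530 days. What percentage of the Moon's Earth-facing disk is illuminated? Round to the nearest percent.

98%

Phase angle: θ = 360°·(16 d)/(29.530 d) = 195.1°.
cos 195.1° = (-0.966), so f = (1 − (-0.966))/2 = 0.983, so 98%.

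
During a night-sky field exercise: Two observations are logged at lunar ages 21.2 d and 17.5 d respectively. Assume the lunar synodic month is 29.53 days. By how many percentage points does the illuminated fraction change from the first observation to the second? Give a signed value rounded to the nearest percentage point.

+32 percentage points

θ₁ = 360° × 21.2/29.53 = 258.4°, f₁ = (1 − cos θ₁)/2 = 0.600.
θ₂ = 360° × 17.5/29.53 = 213.3°, f₂ = (1 − cos θ₂)/2 = 0.918.
Change = f₂ − f₁ = +0.318 → +32 percentage points.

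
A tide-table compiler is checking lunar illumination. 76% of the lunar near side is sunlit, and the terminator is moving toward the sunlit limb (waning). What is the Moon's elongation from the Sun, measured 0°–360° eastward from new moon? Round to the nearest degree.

239°

Invert f = (1 − cos θ)/2 to get cos θ = 1 − 2(0.76) = -0.520, hence θ₀ = arccos -0.520 = 121.3°.
A waning Moon lies in 180°–360°, so θ = 360° − 121.3° = 238.7°.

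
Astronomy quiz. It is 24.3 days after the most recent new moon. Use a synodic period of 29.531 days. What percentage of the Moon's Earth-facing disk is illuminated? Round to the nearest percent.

Elongation θ = 360° × 24.3/29.531 ≈ 296.2°.
With cos θ = 0.442, the lit fraction is (1 − 0.442)/2 ≈ 0.279, so 28%.

28%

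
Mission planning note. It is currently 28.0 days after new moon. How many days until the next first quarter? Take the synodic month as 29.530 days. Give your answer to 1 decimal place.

First quarter is 0.25 of the way through the cycle: age 0.25 × 29.530 = 7.383 d.
This lunation's first quarter (7.383 d) has passed, so add one period: 36.913 − 28.0 = 8.913 days.

8.9 days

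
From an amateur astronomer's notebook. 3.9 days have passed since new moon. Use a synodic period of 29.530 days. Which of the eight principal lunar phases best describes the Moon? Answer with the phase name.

waxing crescent

θ ≈ 360° × 3.9/29.530 = 48°, which falls in the waxing crescent sector.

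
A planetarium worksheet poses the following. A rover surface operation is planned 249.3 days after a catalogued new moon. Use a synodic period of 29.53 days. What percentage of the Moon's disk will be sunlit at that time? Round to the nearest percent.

97%

249.3/29.53 = 8.442 lunations, so 8 complete cycles and 13.06 d into the next.
The Moon has covered 13.06/29.53 of its cycle, so θ ≈ 360° × 13.06/29.53 = 159.2°.
cos 159.2° = (-0.935), so f = (1 − (-0.935))/2 = 0.967, so 97%.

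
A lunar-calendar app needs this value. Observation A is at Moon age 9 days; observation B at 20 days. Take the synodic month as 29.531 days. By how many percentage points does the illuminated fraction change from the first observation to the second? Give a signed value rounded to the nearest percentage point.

+5 pp

First observation: θ = 360°·9/29.531 = 109.7°, so f = 0.669.
Second observation: θ = 243.8°, f = 0.721.
Δf = 0.721 − 0.669 = +0.052, i.e. +5 pp.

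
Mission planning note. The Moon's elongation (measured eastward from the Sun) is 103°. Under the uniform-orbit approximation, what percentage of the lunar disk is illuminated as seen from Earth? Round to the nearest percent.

f = (1 − cos 103°)/2 = (1 − (-0.225))/2 ≈ 0.612, i.e. 61%.

61%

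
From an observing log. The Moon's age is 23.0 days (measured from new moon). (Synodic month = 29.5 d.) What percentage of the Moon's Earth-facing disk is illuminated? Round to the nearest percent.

41%

The Moon has covered 23.0/29.5 of its cycle, so θ ≈ 360° × 23.0/29.5 = 280.7°.
Illuminated fraction = (1 − cos 280.7°)/2 = (1 − 0.185)/2 ≈ 0.407, so 41%.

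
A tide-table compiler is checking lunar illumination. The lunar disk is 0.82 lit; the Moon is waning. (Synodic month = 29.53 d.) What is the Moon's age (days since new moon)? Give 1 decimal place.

From f = (1 − cos θ)/2: cos θ = 1 − 2×0.82 = -0.640; arccos → 129.8°.
Waning ⇒ past full, so θ = 360° − 129.8° = 230.2°.
At 360°/29.53 d per day, 230.2° corresponds to 18.88 days.

18.9 days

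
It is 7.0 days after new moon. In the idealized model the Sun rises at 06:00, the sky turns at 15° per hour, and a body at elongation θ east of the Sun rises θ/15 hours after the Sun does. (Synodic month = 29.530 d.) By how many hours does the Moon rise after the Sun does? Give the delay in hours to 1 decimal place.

Phase angle: θ = 360°·(7.0 d)/(29.530 d) = 85.3°.
At 15° of sky rotation per hour, 85.3° corresponds to a 5.69 h lag.
So the Moon rises 5.69 h after the Sun.

5.7 h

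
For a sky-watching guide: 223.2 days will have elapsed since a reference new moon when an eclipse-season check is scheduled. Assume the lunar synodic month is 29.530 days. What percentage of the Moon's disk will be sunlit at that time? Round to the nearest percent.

223.2 d spans 7 complete synodic months (7 × 29.530 = 206.71 d) plus 16.49 d.
Elongation θ = 360° × 16.49/29.530 ≈ 201.0°.
With cos θ = (-0.933), the lit fraction is (1 − (-0.933))/2 ≈ 0.967, so 97%.

97%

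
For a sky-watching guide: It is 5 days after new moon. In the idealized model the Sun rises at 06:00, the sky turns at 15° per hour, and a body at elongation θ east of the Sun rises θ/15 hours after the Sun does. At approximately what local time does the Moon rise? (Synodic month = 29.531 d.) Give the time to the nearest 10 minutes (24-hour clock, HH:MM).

The Moon has covered 5/29.531 of its cycle, so θ ≈ 360° × 5/29.531 = 61.0°.
The Moon trails the Sun by θ/15 = 61.0/15 ≈ 4.06 hours.
06:00 + 4.064 h ≈ 10:04 → 10:00 to the nearest ten minutes.

10:00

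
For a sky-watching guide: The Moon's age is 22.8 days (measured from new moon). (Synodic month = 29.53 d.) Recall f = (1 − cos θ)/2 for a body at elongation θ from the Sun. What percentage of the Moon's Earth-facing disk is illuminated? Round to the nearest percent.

The Moon has covered 22.8/29.53 of its cycle, so θ ≈ 360° × 22.8/29.53 = 278.0°.
Illuminated fraction = (1 − cos 278.0°)/2 = (1 − 0.138)/2 ≈ 0.431, so 43%.

43%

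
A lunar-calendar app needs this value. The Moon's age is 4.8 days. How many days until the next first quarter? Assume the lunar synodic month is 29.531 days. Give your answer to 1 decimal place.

First quarter is 0.25 of the way through the cycle: age 0.25 × 29.531 = 7.383 d.
So 2.583 days remain (7.383 − 4.8).

2.6 days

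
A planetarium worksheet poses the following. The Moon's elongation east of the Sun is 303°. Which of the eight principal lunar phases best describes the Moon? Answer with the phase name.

303° lies in the waning crescent sector of the 8-phase cycle.

waning crescent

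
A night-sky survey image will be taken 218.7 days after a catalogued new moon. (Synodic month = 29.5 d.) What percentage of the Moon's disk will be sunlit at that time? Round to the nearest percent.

Reduce mod P: 218.7 − 7×29.5 = 12.20 d into the current lunation.
Phase angle: θ = 360°·(12.20 d)/(29.5 d) = 148.9°.
Illuminated fraction = (1 − cos 148.9°)/2 = (1 − (-0.856))/2 ≈ 0.928, so 93%.

93%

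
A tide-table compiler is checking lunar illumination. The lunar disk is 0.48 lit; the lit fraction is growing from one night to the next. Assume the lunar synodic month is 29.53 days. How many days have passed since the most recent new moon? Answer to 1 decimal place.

From f = (1 − cos θ)/2: cos θ = 1 − 2×0.48 = 0.040; arccos → 87.7°.
Waxing ⇒ before full, so θ = 87.7°.
That fraction of the synodic month is 87.7/360 × 29.53 d ≈ 7.19 d.

7.2 days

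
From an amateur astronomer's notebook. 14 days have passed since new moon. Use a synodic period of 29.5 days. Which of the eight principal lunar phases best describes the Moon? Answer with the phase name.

θ ≈ 360° × 14/29.5 = 171°, which falls in the full moon sector.

full moon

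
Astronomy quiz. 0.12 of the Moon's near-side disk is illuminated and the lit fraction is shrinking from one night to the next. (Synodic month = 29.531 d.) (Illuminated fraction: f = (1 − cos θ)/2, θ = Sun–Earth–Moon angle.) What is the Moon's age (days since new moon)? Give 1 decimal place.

26.2 days

cos θ = 1 − 2f = 0.760, giving a principal value of 40.5°.
A waning Moon lies in 180°–360°, so θ = 360° − 40.5° = 319.5°.
At 360°/29.531 d per day, 319.5° corresponds to 26.21 days.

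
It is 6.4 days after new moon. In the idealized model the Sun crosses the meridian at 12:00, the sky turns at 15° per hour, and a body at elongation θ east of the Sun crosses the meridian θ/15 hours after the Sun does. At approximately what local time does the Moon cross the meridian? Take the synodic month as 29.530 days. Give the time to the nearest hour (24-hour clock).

17:00

Elongation θ = 360° × 6.4/29.530 ≈ 78.0°.
Delay after the Sun = 78.0° / (15°/h) ≈ 5.20 h.
12:00 + 5.20 h ≈ 17:12 → 17:00 to the nearest hour.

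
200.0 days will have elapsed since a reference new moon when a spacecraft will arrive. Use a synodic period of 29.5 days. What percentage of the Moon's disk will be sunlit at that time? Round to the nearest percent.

200.0 d spans 6 complete synodic months (6 × 29.5 = 177.00 d) plus 23.00 d.
The Moon has covered 23.00/29.5 of its cycle, so θ ≈ 360° × 23.00/29.5 = 280.7°.
With cos θ = 0.185, the lit fraction is (1 − 0.185)/2 ≈ 0.407, so 41%.

41%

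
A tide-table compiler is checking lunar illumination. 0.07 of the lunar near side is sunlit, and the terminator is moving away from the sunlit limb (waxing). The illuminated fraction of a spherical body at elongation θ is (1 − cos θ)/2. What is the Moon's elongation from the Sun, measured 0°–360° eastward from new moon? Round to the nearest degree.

From f = (1 − cos θ)/2: cos θ = 1 − 2×0.07 = 0.860; arccos → 30.7°.
Before full moon the principal value applies: θ = 30.7°.

31°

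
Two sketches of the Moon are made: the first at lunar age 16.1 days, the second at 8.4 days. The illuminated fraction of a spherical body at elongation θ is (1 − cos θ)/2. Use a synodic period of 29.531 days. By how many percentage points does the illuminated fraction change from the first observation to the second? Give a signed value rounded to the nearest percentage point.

θ₁ = 360° × 16.1/29.531 = 196.3°, f₁ = (1 − cos θ₁)/2 = 0.980.
θ₂ = 360° × 8.4/29.531 = 102.4°, f₂ = (1 − cos θ₂)/2 = 0.607.
Change = f₂ − f₁ = -0.373 → -37 percentage points.

-37 pp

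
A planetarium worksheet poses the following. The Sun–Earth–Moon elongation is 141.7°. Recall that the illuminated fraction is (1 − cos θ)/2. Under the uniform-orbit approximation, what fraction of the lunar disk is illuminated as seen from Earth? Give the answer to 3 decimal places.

0.892

cos 141.7° = (-0.785), so f = (1 − (-0.785))/2 = 0.892.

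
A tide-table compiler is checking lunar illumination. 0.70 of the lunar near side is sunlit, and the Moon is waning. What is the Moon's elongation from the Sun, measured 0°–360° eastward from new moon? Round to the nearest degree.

cos θ = 1 − 2f = -0.400, giving a principal value of 113.6°.
Since the Moon is past full (waning), take the reflex angle: θ = 360° − 113.6° = 246.4°.

246°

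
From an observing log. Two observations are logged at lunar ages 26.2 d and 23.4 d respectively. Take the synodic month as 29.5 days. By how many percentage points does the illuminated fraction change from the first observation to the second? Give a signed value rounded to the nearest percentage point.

+25 percentage points

First observation: θ = 360°·26.2/29.5 = 319.7°, so f = 0.119.
Second observation: θ = 285.6°, f = 0.366.
Δf = 0.366 − 0.119 = +0.247, i.e. +25 pp.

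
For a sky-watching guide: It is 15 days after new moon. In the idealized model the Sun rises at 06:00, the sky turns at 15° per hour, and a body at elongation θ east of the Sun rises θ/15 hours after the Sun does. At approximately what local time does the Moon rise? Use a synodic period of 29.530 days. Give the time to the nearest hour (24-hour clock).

18:00

Elongation θ = 360° × 15/29.530 ≈ 182.9°.
The Moon trails the Sun by θ/15 = 182.9/15 ≈ 12.19 hours.
06:00 + 12.19 h ≈ 18:11 → 18:00 to the nearest hour.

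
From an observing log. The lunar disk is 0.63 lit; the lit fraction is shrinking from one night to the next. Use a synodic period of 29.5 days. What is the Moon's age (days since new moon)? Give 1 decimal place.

cos θ = 1 − 2f = -0.260, giving a principal value of 105.1°.
Waning ⇒ past full, so θ = 360° − 105.1° = 254.9°.
Age = 29.5 × 254.9°/360° ≈ 20.89 days.

20.9 days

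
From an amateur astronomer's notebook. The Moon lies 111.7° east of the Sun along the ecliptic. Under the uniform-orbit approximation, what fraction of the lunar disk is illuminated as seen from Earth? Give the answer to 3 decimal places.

f = (1 − cos 111.7°)/2 = (1 − (-0.370))/2 ≈ 0.685.

0.685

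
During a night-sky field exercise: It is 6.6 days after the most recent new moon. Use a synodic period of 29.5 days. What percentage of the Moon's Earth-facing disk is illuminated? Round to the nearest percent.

Phase angle: θ = 360°·(6.6 d)/(29.5 d) = 80.5°.
Illuminated fraction = (1 − cos 80.5°)/2 = (1 − 0.164)/2 ≈ 0.418, so 42%.

42%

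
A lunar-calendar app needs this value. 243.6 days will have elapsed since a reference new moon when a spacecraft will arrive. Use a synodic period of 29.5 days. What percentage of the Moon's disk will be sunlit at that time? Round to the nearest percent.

52%

Reduce mod P: 243.6 − 8×29.5 = 7.60 d into the current lunation.
The Moon has covered 7.60/29.5 of its cycle, so θ ≈ 360° × 7.60/29.5 = 92.7°.
cos 92.7° = (-0.048), so f = (1 − (-0.048))/2 = 0.524, so 52%.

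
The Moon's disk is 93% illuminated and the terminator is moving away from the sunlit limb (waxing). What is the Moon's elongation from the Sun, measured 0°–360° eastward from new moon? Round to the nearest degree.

cos θ = 1 − 2f = -0.860, giving a principal value of 149.3°.
Before full moon the principal value applies: θ = 149.3°.

149°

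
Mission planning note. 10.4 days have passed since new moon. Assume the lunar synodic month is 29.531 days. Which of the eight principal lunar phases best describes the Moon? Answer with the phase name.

waxing gibbous

At 10.4/29.531 of the cycle, θ ≈ 127° — the waxing gibbous range.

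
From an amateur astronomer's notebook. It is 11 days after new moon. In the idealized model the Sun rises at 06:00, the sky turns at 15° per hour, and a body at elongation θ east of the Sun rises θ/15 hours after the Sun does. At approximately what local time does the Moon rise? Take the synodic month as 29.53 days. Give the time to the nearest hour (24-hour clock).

15:00

Phase angle: θ = 360°·(11 d)/(29.53 d) = 134.1°.
Delay after the Sun = 134.1° / (15°/h) ≈ 8.94 h.
06:00 + 8.94 h ≈ 14:56 → 15:00 to the nearest hour.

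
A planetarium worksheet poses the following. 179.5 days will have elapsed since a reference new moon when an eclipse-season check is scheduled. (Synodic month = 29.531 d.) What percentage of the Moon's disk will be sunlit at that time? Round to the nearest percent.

6%

179.5 d spans 6 complete synodic months (6 × 29.531 = 177.19 d) plus 2.31 d.
The Moon has covered 2.31/29.531 of its cycle, so θ ≈ 360° × 2.31/29.531 = 28.2°.
Illuminated fraction = (1 − cos 28.2°)/2 = (1 − 0.881)/2 ≈ 0.059, so 6%.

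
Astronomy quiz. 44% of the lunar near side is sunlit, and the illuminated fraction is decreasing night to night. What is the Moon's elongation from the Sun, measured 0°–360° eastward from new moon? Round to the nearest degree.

277°

Invert f = (1 − cos θ)/2 to get cos θ = 1 − 2(0.44) = 0.120, hence θ₀ = arccos 0.120 = 83.1°.
Waning ⇒ past full, so θ = 360° − 83.1° = 276.9°.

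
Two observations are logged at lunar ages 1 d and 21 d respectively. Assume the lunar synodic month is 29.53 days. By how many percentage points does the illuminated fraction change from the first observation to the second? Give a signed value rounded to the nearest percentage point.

+61 percentage points

θ₁ = 360° × 1/29.53 = 12.2°, f₁ = (1 − cos θ₁)/2 = 0.011.
θ₂ = 360° × 21/29.53 = 256.0°, f₂ = (1 − cos θ₂)/2 = 0.621.
Change = f₂ − f₁ = +0.610 → +61 percentage points.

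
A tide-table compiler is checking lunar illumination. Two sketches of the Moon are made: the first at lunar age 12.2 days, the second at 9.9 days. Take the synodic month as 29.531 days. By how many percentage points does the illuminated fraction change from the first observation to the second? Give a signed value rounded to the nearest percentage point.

-17 percentage points

First observation: θ = 360°·12.2/29.531 = 148.7°, so f = 0.927.
Second observation: θ = 120.7°, f = 0.755.
Δf = 0.755 − 0.927 = -0.172, i.e. -17 pp.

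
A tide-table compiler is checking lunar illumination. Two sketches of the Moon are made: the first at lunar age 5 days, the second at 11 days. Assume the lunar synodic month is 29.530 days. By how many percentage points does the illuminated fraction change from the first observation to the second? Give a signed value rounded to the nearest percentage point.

+59 pp

θ₁ = 360° × 5/29.530 = 61.0°, f₁ = (1 − cos θ₁)/2 = 0.257.
θ₂ = 360° × 11/29.530 = 134.1°, f₂ = (1 − cos θ₂)/2 = 0.848.
Change = f₂ − f₁ = +0.591 → +59 percentage points.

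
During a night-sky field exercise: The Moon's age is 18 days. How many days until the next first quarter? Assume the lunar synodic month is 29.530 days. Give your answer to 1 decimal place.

18.9 days

First quarter is 0.25 of the way through the cycle: age 0.25 × 29.530 = 7.383 d.
Already past this cycle's first quarter; the next is at 7.383 + 29.530 = 36.913 d, so 36.913 − 18 = 18.913 days.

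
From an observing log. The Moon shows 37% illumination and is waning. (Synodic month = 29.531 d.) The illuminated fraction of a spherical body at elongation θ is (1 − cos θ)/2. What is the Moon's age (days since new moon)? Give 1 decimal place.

cos θ = 1 − 2f = 0.260, giving a principal value of 74.9°.
Since the Moon is past full (waning), take the reflex angle: θ = 360° − 74.9° = 285.1°.
Age = 29.531 × 285.1°/360° ≈ 23.38 days.

23.4 days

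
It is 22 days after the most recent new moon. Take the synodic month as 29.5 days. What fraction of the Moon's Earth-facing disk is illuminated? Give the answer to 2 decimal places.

0.51

Phase angle: θ = 360°·(22 d)/(29.5 d) = 268.5°.
With cos θ = (-0.027), the lit fraction is (1 − (-0.027))/2 ≈ 0.513.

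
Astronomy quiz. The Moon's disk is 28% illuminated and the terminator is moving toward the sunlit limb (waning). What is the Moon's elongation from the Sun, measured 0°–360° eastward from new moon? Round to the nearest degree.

Invert f = (1 − cos θ)/2 to get cos θ = 1 − 2(0.28) = 0.440, hence θ₀ = arccos 0.440 = 63.9°.
Since the Moon is past full (waning), take the reflex angle: θ = 360° − 63.9° = 296.1°.

296°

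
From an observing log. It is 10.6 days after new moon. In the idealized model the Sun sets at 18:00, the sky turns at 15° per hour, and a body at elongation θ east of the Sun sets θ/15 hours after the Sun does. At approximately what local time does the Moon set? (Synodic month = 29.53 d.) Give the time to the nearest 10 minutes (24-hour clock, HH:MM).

02:40

Elongation θ = 360° × 10.6/29.53 ≈ 129.2°.
At 15° of sky rotation per hour, 129.2° corresponds to a 8.61 h lag.
18:00 + 8.615 h ≈ 02:37 → 02:40 to the nearest ten minutes.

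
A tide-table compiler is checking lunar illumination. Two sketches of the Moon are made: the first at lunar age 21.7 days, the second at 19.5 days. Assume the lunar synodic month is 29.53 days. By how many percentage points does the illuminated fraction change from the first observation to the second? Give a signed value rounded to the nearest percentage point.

+22 percentage points

θ₁ = 360° × 21.7/29.53 = 264.5°, f₁ = (1 − cos θ₁)/2 = 0.548.
θ₂ = 360° × 19.5/29.53 = 237.7°, f₂ = (1 − cos θ₂)/2 = 0.767.
Change = f₂ − f₁ = +0.219 → +22 percentage points.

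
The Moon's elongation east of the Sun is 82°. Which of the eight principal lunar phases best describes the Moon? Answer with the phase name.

82° lies in the first quarter sector of the 8-phase cycle.

first quarter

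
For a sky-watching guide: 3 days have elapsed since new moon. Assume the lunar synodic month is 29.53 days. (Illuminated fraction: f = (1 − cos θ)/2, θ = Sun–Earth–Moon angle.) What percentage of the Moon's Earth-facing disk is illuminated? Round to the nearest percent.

10%

The Moon has covered 3/29.53 of its cycle, so θ ≈ 360° × 3/29.53 = 36.6°.
Illuminated fraction = (1 − cos 36.6°)/2 = (1 − 0.803)/2 ≈ 0.098, so 10%.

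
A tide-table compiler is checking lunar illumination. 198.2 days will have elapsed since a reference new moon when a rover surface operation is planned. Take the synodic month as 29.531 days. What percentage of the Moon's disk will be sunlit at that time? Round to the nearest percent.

198.2/29.531 = 6.712 lunations, so 6 complete cycles and 21.01 d into the next.
Phase angle: θ = 360°·(21.01 d)/(29.531 d) = 256.2°.
cos 256.2° = (-0.239), so f = (1 − (-0.239))/2 = 0.619, so 62%.

62%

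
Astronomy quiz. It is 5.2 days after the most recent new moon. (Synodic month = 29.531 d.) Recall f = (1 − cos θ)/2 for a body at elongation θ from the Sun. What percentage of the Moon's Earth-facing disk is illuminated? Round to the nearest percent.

28%

Elongation θ = 360° × 5.2/29.531 ≈ 63.4°.
Illuminated fraction = (1 − cos 63.4°)/2 = (1 − 0.448)/2 ≈ 0.276, so 28%.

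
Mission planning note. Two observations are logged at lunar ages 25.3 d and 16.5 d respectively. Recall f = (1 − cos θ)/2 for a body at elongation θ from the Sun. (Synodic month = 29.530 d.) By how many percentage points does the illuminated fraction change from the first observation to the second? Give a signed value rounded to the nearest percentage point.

First observation: θ = 360°·25.3/29.530 = 308.4°, so f = 0.189.
Second observation: θ = 201.2°, f = 0.966.
Δf = 0.966 − 0.189 = +0.777, i.e. +78 pp.

+78 pp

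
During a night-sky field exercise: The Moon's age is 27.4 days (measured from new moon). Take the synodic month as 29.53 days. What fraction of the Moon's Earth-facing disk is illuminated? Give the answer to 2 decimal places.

Elongation θ = 360° × 27.4/29.53 ≈ 334.0°.
Illuminated fraction = (1 − cos 334.0°)/2 = (1 − 0.899)/2 ≈ 0.050.

0.05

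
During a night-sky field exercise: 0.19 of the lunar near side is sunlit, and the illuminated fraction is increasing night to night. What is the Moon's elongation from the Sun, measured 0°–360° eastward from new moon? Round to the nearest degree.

From f = (1 − cos θ)/2: cos θ = 1 − 2×0.19 = 0.620; arccos → 51.7°.
Waxing ⇒ before full, so θ = 51.7°.

52°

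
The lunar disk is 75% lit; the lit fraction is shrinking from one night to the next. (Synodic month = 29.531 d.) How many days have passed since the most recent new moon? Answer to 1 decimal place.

From f = (1 − cos θ)/2: cos θ = 1 − 2×0.75 = -0.500; arccos → 120.0°.
Since the Moon is past full (waning), take the reflex angle: θ = 360° − 120.0° = 240.0°.
Age = 29.531 × 240.0°/360° ≈ 19.69 days.

19.7 days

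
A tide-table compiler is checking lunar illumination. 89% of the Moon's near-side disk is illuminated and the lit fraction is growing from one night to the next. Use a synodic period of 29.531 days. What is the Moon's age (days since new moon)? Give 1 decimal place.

Invert f = (1 − cos θ)/2 to get cos θ = 1 − 2(0.89) = -0.780, hence θ₀ = arccos -0.780 = 141.3°.
Waxing ⇒ before full, so θ = 141.3°.
That fraction of the synodic month is 141.3/360 × 29.531 d ≈ 11.59 d.

11.6 days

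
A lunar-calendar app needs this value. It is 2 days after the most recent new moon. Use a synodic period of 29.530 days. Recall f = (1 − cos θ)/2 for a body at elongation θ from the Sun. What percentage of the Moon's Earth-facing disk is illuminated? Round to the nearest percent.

4%

The Moon has covered 2/29.530 of its cycle, so θ ≈ 360° × 2/29.530 = 24.4°.
cos 24.4° = 0.911, so f = (1 − 0.911)/2 = 0.045, so 4%.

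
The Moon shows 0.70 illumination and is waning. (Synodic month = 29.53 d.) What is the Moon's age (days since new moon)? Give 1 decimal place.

cos θ = 1 − 2f = -0.400, giving a principal value of 113.6°.
A waning Moon lies in 180°–360°, so θ = 360° − 113.6° = 246.4°.
That fraction of the synodic month is 246.4/360 × 29.53 d ≈ 20.21 d.

20.2 days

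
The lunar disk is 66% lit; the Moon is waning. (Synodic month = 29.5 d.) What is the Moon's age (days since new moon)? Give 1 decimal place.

From f = (1 − cos θ)/2: cos θ = 1 − 2×0.66 = -0.320; arccos → 108.7°.
A waning Moon lies in 180°–360°, so θ = 360° − 108.7° = 251.3°.
At 360°/29.5 d per day, 251.3° corresponds to 20.60 days.

20.6 days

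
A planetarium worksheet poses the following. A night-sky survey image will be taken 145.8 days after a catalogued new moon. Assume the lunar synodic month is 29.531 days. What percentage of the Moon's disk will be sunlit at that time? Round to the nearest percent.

4%

Reduce mod P: 145.8 − 4×29.531 = 27.68 d into the current lunation.
The Moon has covered 27.68/29.531 of its cycle, so θ ≈ 360° × 27.68/29.531 = 337.4°.
cos 337.4° = 0.923, so f = (1 − 0.923)/2 = 0.038, so 4%.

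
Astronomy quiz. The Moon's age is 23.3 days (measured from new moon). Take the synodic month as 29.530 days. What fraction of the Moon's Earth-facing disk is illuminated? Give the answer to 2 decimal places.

0.38

Phase angle: θ = 360°·(23.3 d)/(29.530 d) = 284.1°.
With cos θ = 0.243, the lit fraction is (1 − 0.243)/2 ≈ 0.379.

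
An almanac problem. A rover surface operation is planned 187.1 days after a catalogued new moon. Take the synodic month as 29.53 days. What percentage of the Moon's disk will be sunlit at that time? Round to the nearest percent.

76%

187.1 d spans 6 complete synodic months (6 × 29.53 = 177.18 d) plus 9.92 d.
The Moon has covered 9.92/29.53 of its cycle, so θ ≈ 360° × 9.92/29.53 = 120.9°.
cos 120.9° = (-0.514), so f = (1 − (-0.514))/2 = 0.757, so 76%.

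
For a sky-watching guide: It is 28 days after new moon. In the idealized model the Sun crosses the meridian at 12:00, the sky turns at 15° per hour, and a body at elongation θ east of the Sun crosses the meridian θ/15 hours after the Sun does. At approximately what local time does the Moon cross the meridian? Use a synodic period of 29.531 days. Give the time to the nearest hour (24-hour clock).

Elongation θ = 360° × 28/29.531 ≈ 341.3°.
Delay after the Sun = 341.3° / (15°/h) ≈ 22.76 h.
12:00 + 22.76 h ≈ 10:45 → 11:00 to the nearest hour.

11:00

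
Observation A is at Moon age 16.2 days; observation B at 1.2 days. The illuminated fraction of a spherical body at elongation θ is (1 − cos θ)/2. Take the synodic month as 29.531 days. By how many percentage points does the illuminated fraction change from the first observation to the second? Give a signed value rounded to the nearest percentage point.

-96 percentage points

First observation: θ = 360°·16.2/29.531 = 197.5°, so f = 0.977.
Second observation: θ = 14.6°, f = 0.016.
Δf = 0.016 − 0.977 = -0.961, i.e. -96 pp.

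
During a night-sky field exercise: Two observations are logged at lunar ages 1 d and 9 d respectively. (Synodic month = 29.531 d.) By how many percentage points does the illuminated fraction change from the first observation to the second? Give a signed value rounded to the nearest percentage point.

+66 percentage points

First observation: θ = 360°·1/29.531 = 12.2°, so f = 0.011.
Second observation: θ = 109.7°, f = 0.669.
Δf = 0.669 − 0.011 = +0.657, i.e. +66 pp.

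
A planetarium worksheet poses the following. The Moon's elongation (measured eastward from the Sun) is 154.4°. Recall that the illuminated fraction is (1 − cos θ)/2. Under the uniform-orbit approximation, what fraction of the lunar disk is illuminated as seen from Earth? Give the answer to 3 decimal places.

0.951

cos 154.4° = (-0.902), so f = (1 − (-0.902))/2 = 0.951.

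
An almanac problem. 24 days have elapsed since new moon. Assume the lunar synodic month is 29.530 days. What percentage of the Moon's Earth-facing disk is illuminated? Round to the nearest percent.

31%

Elongation θ = 360° × 24/29.530 ≈ 292.6°.
With cos θ = 0.384, the lit fraction is (1 − 0.384)/2 ≈ 0.308, so 31%.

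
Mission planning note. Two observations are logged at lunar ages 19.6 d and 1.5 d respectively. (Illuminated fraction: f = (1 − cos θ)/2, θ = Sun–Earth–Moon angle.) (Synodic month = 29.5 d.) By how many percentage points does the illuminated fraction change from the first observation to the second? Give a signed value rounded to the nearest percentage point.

-73 percentage points

First observation: θ = 360°·19.6/29.5 = 239.2°, so f = 0.756.
Second observation: θ = 18.3°, f = 0.025.
Δf = 0.025 − 0.756 = -0.731, i.e. -73 pp.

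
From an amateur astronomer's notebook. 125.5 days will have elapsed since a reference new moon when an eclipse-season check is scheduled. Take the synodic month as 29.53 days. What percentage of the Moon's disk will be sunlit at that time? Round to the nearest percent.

50%

125.5 d spans 4 complete synodic months (4 × 29.53 = 118.12 d) plus 7.38 d.
Phase angle: θ = 360°·(7.38 d)/(29.53 d) = 90.0°.
Illuminated fraction = (1 − cos 90.0°)/2 = (1 − 0.001)/2 ≈ 0.500, so 50%.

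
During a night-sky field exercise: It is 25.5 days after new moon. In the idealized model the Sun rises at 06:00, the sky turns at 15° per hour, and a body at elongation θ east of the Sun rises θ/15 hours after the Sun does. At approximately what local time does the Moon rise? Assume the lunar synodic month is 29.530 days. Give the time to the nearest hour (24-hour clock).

03:00

The Moon has covered 25.5/29.530 of its cycle, so θ ≈ 360° × 25.5/29.530 = 310.9°.
The Moon trails the Sun by θ/15 = 310.9/15 ≈ 20.72 hours.
06:00 + 20.72 h ≈ 02:43 → 03:00 to the nearest hour.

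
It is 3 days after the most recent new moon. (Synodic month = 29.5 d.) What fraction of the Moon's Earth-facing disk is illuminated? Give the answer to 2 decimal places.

0.10

Phase angle: θ = 360°·(3 d)/(29.5 d) = 36.6°.
cos 36.6° = 0.803, so f = (1 − 0.803)/2 = 0.099.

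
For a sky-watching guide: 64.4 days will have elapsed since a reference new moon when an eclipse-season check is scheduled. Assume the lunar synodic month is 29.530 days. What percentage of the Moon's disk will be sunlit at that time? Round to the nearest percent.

29%

64.4/29.530 = 2.181 lunations, so 2 complete cycles and 5.34 d into the next.
Phase angle: θ = 360°·(5.34 d)/(29.530 d) = 65.1°.
Illuminated fraction = (1 − cos 65.1°)/2 = (1 − 0.421)/2 ≈ 0.289, so 29%.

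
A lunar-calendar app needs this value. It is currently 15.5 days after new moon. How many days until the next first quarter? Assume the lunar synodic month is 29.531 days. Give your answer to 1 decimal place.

First quarter occurs at elongation 90°, i.e. at age 29.531 × 90/360 = 7.383 d.
Already past this cycle's first quarter; the next is at 7.383 + 29.531 = 36.914 d, so 36.914 − 15.5 = 21.414 days.

21.4 days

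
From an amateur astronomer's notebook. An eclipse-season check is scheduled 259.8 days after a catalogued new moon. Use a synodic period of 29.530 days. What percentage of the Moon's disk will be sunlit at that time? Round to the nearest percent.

259.8/29.530 = 8.798 lunations, so 8 complete cycles and 23.56 d into the next.
Elongation θ = 360° × 23.56/29.530 ≈ 287.2°.
cos 287.2° = 0.296, so f = (1 − 0.296)/2 = 0.352, so 35%.

35%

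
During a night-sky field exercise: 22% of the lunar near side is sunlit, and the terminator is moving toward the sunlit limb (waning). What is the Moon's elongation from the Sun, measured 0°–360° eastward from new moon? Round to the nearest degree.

Invert f = (1 − cos θ)/2 to get cos θ = 1 − 2(0.22) = 0.560, hence θ₀ = arccos 0.560 = 55.9°.
Waning ⇒ past full, so θ = 360° − 55.9° = 304.1°.

304°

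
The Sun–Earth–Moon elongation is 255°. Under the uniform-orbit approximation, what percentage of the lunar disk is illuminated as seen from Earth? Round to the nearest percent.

63%

f = (1 − cos 255°)/2 = (1 − (-0.259))/2 ≈ 0.629, i.e. 63%.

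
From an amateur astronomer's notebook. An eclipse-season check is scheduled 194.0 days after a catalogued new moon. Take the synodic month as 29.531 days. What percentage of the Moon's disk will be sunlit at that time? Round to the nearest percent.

194.0 d spans 6 complete synodic months (6 × 29.531 = 177.19 d) plus 16.81 d.
The Moon has covered 16.81/29.531 of its cycle, so θ ≈ 360° × 16.81/29.531 = 205.0°.
cos 205.0° = (-0.907), so f = (1 − (-0.907))/2 = 0.953, so 95%.

95%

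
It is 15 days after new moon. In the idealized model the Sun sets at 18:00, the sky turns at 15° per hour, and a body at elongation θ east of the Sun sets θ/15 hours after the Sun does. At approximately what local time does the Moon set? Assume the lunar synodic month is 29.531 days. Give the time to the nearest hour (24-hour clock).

06:00

Elongation θ = 360° × 15/29.531 ≈ 182.9°.
At 15° of sky rotation per hour, 182.9° corresponds to a 12.19 h lag.
18:00 + 12.19 h ≈ 06:11 → 06:00 to the nearest hour.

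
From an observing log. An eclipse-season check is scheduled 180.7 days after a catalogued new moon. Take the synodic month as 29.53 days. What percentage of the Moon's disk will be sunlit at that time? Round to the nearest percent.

13%

180.7 d spans 6 complete synodic months (6 × 29.53 = 177.18 d) plus 3.52 d.
Phase angle: θ = 360°·(3.52 d)/(29.53 d) = 42.9°.
cos 42.9° = 0.732, so f = (1 − 0.732)/2 = 0.134, so 13%.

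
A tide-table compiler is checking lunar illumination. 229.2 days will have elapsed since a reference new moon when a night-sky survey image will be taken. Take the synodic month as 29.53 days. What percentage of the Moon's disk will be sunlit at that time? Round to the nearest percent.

229.2/29.53 = 7.762 lunations, so 7 complete cycles and 22.49 d into the next.
The Moon has covered 22.49/29.53 of its cycle, so θ ≈ 360° × 22.49/29.53 = 274.2°.
cos 274.2° = 0.073, so f = (1 − 0.073)/2 = 0.464, so 46%.

46%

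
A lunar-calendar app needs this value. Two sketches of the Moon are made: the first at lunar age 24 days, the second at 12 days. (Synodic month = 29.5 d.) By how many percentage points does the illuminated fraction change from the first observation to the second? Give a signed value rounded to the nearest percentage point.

First observation: θ = 360°·24/29.5 = 292.9°, so f = 0.306.
Second observation: θ = 146.4°, f = 0.917.
Δf = 0.917 − 0.306 = +0.611, i.e. +61 pp.

+61 percentage points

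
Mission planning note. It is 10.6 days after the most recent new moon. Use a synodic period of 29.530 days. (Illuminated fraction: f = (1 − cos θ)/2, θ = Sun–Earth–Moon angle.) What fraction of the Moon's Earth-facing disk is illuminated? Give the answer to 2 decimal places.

Elongation θ = 360° × 10.6/29.530 ≈ 129.2°.
cos 129.2° = (-0.632), so f = (1 − (-0.632))/2 = 0.816.

0.82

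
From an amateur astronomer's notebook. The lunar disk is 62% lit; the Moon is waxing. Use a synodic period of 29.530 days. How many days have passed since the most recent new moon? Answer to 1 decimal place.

cos θ = 1 − 2f = -0.240, giving a principal value of 103.9°.
Waxing ⇒ before full, so θ = 103.9°.
Age = 29.530 × 103.9°/360° ≈ 8.52 days.

8.5 days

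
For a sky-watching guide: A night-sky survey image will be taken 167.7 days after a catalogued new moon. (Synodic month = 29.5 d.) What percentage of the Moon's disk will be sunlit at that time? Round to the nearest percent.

167.7 d spans 5 complete synodic months (5 × 29.5 = 147.50 d) plus 20.20 d.
Elongation θ = 360° × 20.20/29.5 ≈ 246.5°.
Illuminated fraction = (1 − cos 246.5°)/2 = (1 − (-0.399))/2 ≈ 0.699, so 70%.

70%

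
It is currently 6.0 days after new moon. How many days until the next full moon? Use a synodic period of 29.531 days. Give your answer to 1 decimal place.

8.8 days

Full moon is 0.5 of the way through the cycle: age 0.5 × 29.531 = 14.765 d.
That is 14.765 − 6.0 = 8.765 days ahead.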